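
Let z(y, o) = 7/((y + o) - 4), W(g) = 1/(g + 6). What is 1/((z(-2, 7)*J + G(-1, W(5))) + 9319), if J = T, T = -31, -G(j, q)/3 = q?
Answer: 11/100119 ≈ 0.00010987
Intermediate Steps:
W(g) = 1/(6 + g)
G(j, q) = -3*q
z(y, o) = 7/(-4 + o + y) (z(y, o) = 7/((o + y) - 4) = 7/(-4 + o + y))
J = -31
1/((z(-2, 7)*J + G(-1, W(5))) + 9319) = 1/(((7/(-4 + 7 - 2))*(-31) - 3/(6 + 5)) + 9319) = 1/(((7/1)*(-31) - 3/11) + 9319) = 1/(((7*1)*(-31) - 3*1/11) + 9319) = 1/((7*(-31) - 3/11) + 9319) = 1/((-217 - 3/11) + 9319) = 1/(-2390/11 + 9319) = 1/(100119/11) = 11/100119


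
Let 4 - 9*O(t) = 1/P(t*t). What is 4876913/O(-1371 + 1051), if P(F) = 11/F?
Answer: -482814387/102356 ≈ -4717.0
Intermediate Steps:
O(t) = 4/9 - t²/99 (O(t) = 4/9 - t²/11/9 = 4/9 - t²/99)
4876913/O(-1371 + 1051) = 4876913/(4/9 - (-1371 + 1051)²/99) = 4876913/(4/9 - 1/99*(-320)²) = 4876913/(4/9 - 1/99*102400) = 4876913/(4/9 - 102400/99) = 4876913/(-102356/99) = 4876913*(-99/102356) = -482814387/102356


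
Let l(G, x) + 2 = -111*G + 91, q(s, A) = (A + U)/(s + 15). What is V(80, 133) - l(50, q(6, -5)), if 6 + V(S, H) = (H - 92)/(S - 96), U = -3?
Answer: 87239/16 ≈ 5452.4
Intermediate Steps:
q(s, A) = (-3 + A)/(15 + s) (q(s, A) = (A - 3)/(s + 15) = (-3 + A)/(15 + s))
l(G, x) = 89 - 111*G (l(G, x) = -2 + (-111*G + 91) = -2 + (91 - 111*G) = 89 - 111*G)
V(S, H) = -6 + (-92 + H)/(-96 + S) (V(S, H) = -6 + (H - 92)/(S - 96) = -6 + (-92 + H)/(-96 + S))
V(80, 133) - l(50, q(6, -5)) = (484 + 133 - 6*80)/(-96 + 80) - (89 - 111*50) = (484 + 133 - 480)/(-16) - (89 - 5550) = -1/16*137 - 1*(-5461) = -137/16 + 5461 = 87239/16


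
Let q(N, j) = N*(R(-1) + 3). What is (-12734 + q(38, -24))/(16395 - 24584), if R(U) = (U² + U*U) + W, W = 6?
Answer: 12316/8189 ≈ 1.5040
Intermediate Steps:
R(U) = 6 + 2*U² (R(U) = (U² + U*U) + 6 = (U² + U²) + 6 = 2*U² + 6 = 6 + 2*U²)
q(N, j) = 11*N (q(N, j) = N*((6 + 2*(-1)²) + 3) = N*((6 + 2*1) + 3) = N*((6 + 2) + 3) = N*(8 + 3) = N*11 = 11*N)
(-12734 + q(38, -24))/(16395 - 24584) = (-12734 + 11*38)/(16395 - 24584) = (-12734 + 418)/(-8189) = -12316*(-1/8189) = 12316/8189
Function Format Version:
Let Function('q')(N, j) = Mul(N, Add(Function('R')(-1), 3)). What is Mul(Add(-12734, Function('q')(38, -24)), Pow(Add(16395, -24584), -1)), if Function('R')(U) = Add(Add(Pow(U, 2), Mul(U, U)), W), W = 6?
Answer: Rational(12316, 8189) ≈ 1.5040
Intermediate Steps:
Function('R')(U) = Add(6, Mul(2, Pow(U, 2))) (Function('R')(U) = Add(Add(Pow(U, 2), Mul(U, U)), 6) = Add(Add(Pow(U, 2), Pow(U, 2)), 6) = Add(Mul(2, Pow(U, 2)), 6) = Add(6, Mul(2, Pow(U, 2))))
Function('q')(N, j) = Mul(11, N) (Function('q')(N, j) = Mul(N, Add(Add(6, Mul(2, Pow(-1, 2))), 3)) = Mul(N, Add(Add(6, Mul(2, 1)), 3)) = Mul(N, Add(Add(6, 2), 3)) = Mul(N, Add(8, 3)) = Mul(N, 11) = Mul(11, N))
Mul(Add(-12734, Function('q')(38, -24)), Pow(Add(16395, -24584), -1)) = Mul(Add(-12734, Mul(11, 38)), Pow(Add(16395, -24584), -1)) = Mul(Add(-12734, 418), Pow(-8189, -1)) = Mul(-12316, Rational(-1, 8189)) = Rational(12316, 8189)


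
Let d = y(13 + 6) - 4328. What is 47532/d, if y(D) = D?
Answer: -47532/4309 ≈ -11.031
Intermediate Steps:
d = -4309 (d = (13 + 6) - 4328 = 19 - 4328 = -4309)
47532/d = 47532/(-4309) = 47532*(-1/4309) = -47532/4309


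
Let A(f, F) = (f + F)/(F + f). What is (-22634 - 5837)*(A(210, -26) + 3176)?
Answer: -90452367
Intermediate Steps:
A(f, F) = 1 (A(f, F) = (F + f)/(F + f) = 1)
(-22634 - 5837)*(A(210, -26) + 3176) = (-22634 - 5837)*(1 + 3176) = -28471*3177 = -90452367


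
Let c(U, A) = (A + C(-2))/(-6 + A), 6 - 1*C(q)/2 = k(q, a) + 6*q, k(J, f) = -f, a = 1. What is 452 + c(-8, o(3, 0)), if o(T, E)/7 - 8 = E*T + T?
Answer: 32207/71 ≈ 453.62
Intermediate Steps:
o(T, E) = 56 + 7*T + 7*E*T (o(T, E) = 56 + 7*(E*T + T) = 56 + 7*(T + E*T) = 56 + (7*T + 7*E*T) = 56 + 7*T + 7*E*T)
C(q) = 14 - 12*q (C(q) = 12 - 2*(-1*1 + 6*q) = 12 - 2*(-1 + 6*q) = 12 + (2 - 12*q) = 14 - 12*q)
c(U, A) = (38 + A)/(-6 + A) (c(U, A) = (A + (14 - 12*(-2)))/(-6 + A) = (A + (14 + 24))/(-6 + A) = (A + 38)/(-6 + A) = (38 + A)/(-6 + A))
452 + c(-8, o(3, 0)) = 452 + (38 + (56 + 7*3 + 7*0*3))/(-6 + (56 + 7*3 + 7*0*3)) = 452 + (38 + (56 + 21 + 0))/(-6 + (56 + 21 + 0)) = 452 + (38 + 77)/(-6 + 77) = 452 + 115/71 = 32207/71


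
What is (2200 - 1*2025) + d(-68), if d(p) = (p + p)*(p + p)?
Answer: 18671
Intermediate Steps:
d(p) = 4*p**2 (d(p) = (2*p)*(2*p) = 4*p**2)
(2200 - 1*2025) + d(-68) = (2200 - 1*2025) + 4*(-68)**2 = (2200 - 2025) + 4*4624 = 175 + 18496 = 18671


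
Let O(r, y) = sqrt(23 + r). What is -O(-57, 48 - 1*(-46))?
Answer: -I*sqrt(34) ≈ -5.8309*I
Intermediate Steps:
-O(-57, 48 - 1*(-46)) = -sqrt(23 - 57) = -sqrt(-34) = -I*sqrt(34)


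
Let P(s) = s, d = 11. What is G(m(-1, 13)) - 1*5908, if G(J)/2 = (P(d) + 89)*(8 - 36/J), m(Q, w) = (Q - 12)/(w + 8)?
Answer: 95196/13 ≈ 7322.8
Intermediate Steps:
m(Q, w) = (-12 + Q)/(8 + w)
G(J) = 1600 - 7200/J (G(J) = 2*((11 + 89)*(8 - 36/J)) = 2*(100*(8 - 36/J)) = 2*(800 - 3600/J) = 1600 - 7200/J)
G(m(-1, 13)) - 1*5908 = (1600 - 7200*(8 + 13)/(-12 - 1)) - 1*5908 = (1600 - 7200/(-13/21)) - 5908 = (1600 - 7200*(-21/13)) - 5908 = (1600 + 151200/13) - 5908 = 172000/13 - 5908 = 95196/13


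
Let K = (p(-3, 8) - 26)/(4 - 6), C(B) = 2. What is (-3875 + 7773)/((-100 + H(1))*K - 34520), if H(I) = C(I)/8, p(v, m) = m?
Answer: -15592/141671 ≈ -0.11006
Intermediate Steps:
H(I) = ¼ (H(I) = 2/8 = 2*(⅛) = ¼)
K = 9 (K = (8 - 26)/(4 - 6) = -18/(-2) = -18*(-½) = 9)
(-3875 + 7773)/((-100 + H(1))*K - 34520) = (-3875 + 7773)/((-100 + ¼)*9 - 34520) = 3898/(-399/4*9 - 34520) = 3898/(-3591/4 - 34520) = 3898/(-141671/4) = 3898*(-4/141671) = -15592/141671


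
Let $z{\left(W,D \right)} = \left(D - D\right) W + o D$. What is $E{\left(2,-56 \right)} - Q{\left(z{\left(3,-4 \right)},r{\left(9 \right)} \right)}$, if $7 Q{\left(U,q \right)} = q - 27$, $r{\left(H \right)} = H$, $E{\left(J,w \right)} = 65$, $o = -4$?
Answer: $\frac{473}{7} \approx 67.571$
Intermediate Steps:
$z{\left(W,D \right)} = - 4 D$ ($z{\left(W,D \right)} = \left(D - D\right) W - 4 D = 0 W - 4 D = 0 - 4 D = - 4 D$)
$Q{\left(U,q \right)} = - \frac{27}{7} + \frac{q}{7}$ ($Q{\left(U,q \right)} = \frac{q - 27}{7} = \frac{-27 + q}{7} = - \frac{27}{7} + \frac{q}{7}$)
$E{\left(2,-56 \right)} - Q{\left(z{\left(3,-4 \right)},r{\left(9 \right)} \right)} = 65 - \left(- \frac{27}{7} + \frac{1}{7} \cdot 9\right) = 65 - \left(- \frac{27}{7} + \frac{9}{7}\right) = 65 - - \frac{18}{7} = 65 + \frac{18}{7} = \frac{473}{7}$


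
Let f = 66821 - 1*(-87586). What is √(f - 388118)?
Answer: I*√233711 ≈ 483.44*I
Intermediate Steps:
f = 154407 (f = 66821 + 87586 = 154407)
√(f - 388118) = √(154407 - 388118) = √(-233711) = I*√233711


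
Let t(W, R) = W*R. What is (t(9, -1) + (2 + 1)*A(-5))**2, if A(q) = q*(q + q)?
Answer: 19881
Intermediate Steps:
t(W, R) = R*W
A(q) = 2*q**2 (A(q) = q*(2*q) = 2*q**2)
(t(9, -1) + (2 + 1)*A(-5))**2 = (-1*9 + (2 + 1)*(2*(-5)**2))**2 = (-9 + 3*(2*25))**2 = (-9 + 3*50)**2 = (-9 + 150)**2 = 141**2 = 19881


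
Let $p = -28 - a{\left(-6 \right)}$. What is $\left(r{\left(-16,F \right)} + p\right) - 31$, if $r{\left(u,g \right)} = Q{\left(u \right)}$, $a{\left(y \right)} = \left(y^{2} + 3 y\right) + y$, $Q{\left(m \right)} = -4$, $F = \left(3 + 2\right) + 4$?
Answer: $-75$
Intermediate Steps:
$F = 9$ ($F = 5 + 4 = 9$)
$a{\left(y \right)} = y^{2} + 4 y$
$r{\left(u,g \right)} = -4$
$p = -40$ ($p = -28 - - 6 \left(4 - 6\right) = -28 - \left(-6\right) \left(-2\right) = -28 - 12 = -40$)
$\left(r{\left(-16,F \right)} + p\right) - 31 = \left(-4 - 40\right) - 31 = -44 - 31 = -75$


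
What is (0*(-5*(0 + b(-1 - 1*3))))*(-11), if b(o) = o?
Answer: 0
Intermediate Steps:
(0*(-5*(0 + b(-1 - 1*3))))*(-11) = (0*(-5*(0 + (-1 - 1*3))))*(-11) = (0*(-5*(0 + (-1 - 3))))*(-11) = (0*(-5*(0 - 4)))*(-11) = (0*(-5*(-4)))*(-11) = (0*20)*(-11) = 0*(-11) = 0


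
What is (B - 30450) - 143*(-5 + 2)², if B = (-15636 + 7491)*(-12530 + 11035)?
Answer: 12145038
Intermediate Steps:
B = 12176775 (B = -8145*(-1495) = 12176775)
(B - 30450) - 143*(-5 + 2)² = (12176775 - 30450) - 143*(-5 + 2)² = 12146325 - 143*(-3)² = 12146325 - 143*9 = 12146325 - 1287 = 12145038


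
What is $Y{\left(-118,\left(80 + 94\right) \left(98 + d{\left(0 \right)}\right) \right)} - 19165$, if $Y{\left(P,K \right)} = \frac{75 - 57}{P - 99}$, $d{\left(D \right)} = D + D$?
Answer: $- \frac{4158823}{217} \approx -19165.0$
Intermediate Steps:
$d{\left(D \right)} = 2 D$
$Y{\left(P,K \right)} = \frac{18}{-99 + P}$
$Y{\left(-118,\left(80 + 94\right) \left(98 + d{\left(0 \right)}\right) \right)} - 19165 = \frac{18}{-99 - 118} - 19165 = \frac{18}{-217} - 19165 = 18 \left(- \frac{1}{217}\right) - 19165 = - \frac{18}{217} - 19165 = - \frac{4158823}{217}$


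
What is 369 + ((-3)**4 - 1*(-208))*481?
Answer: 139378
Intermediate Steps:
369 + ((-3)**4 - 1*(-208))*481 = 369 + (81 + 208)*481 = 369 + 289*481 = 369 + 139009 = 139378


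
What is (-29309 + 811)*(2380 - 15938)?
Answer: 386375884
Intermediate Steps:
(-29309 + 811)*(2380 - 15938) = -28498*(-13558) = 386375884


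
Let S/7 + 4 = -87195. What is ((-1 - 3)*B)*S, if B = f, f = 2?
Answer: 4883144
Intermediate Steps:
S = -610393 (S = -28 + 7*(-87195) = -28 - 610365 = -610393)
B = 2
((-1 - 3)*B)*S = ((-1 - 3)*2)*(-610393) = -4*2*(-610393) = -8*(-610393) = 4883144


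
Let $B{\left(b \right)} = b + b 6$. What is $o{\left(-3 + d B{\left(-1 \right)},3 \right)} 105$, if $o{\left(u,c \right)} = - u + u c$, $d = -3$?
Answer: $3780$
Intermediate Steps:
$B{\left(b \right)} = 7 b$ ($B{\left(b \right)} = b + 6 b = 7 b$)
$o{\left(u,c \right)} = - u + c u$
$o{\left(-3 + d B{\left(-1 \right)},3 \right)} 105 = \left(-3 - 3 \cdot 7 \left(-1\right)\right) \left(-1 + 3\right) 105 = \left(-3 - -21\right) 2 \cdot 105 = \left(-3 + 21\right) 2 \cdot 105 = 18 \cdot 2 \cdot 105 = 36 \cdot 105 = 3780$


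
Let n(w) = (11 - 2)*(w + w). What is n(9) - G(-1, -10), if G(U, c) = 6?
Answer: 156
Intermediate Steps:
n(w) = 18*w (n(w) = 9*(2*w) = 18*w)
n(9) - G(-1, -10) = 18*9 - 1*6 = 162 - 6 = 156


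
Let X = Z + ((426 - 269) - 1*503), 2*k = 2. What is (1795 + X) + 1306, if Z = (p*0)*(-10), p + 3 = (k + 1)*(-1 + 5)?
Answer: 2755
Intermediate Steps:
k = 1 (k = (1/2)*2 = 1)
p = 5 (p = -3 + (1 + 1)*(-1 + 5) = -3 + 2*4 = -3 + 8 = 5)
Z = 0 (Z = (5*0)*(-10) = 0*(-10) = 0)
X = -346 (X = 0 + ((426 - 269) - 1*503) = 0 + (157 - 503) = 0 - 346 = -346)
(1795 + X) + 1306 = (1795 - 346) + 1306 = 1449 + 1306 = 2755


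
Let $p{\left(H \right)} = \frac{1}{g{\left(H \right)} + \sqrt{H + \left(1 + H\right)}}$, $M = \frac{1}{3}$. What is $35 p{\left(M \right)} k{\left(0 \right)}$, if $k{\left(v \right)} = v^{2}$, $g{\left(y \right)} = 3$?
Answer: $0$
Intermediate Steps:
$M = \frac{1}{3} \approx 0.33333$
$p{\left(H \right)} = \frac{1}{3 + \sqrt{1 + 2 H}}$ ($p{\left(H \right)} = \frac{1}{3 + \sqrt{H + \left(1 + H\right)}} = \frac{1}{3 + \sqrt{1 + 2 H}}$)
$35 p{\left(M \right)} k{\left(0 \right)} = \frac{35}{3 + \sqrt{1 + 2 \cdot \frac{1}{3}}} \cdot 0^{2} = \frac{35}{3 + \sqrt{1 + \frac{2}{3}}} \cdot 0 = \frac{35}{3 + \sqrt{\frac{5}{3}}} \cdot 0 = \frac{35}{3 + \frac{\sqrt{15}}{3}} \cdot 0 = 0$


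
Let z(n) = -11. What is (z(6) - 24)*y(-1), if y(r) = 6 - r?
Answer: -245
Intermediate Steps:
(z(6) - 24)*y(-1) = (-11 - 24)*(6 - 1*(-1)) = -35*(6 + 1) = -35*7 = -245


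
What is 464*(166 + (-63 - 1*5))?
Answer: 45472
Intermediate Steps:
464*(166 + (-63 - 1*5)) = 464*(166 + (-63 - 5)) = 464*(166 - 68) = 464*98 = 45472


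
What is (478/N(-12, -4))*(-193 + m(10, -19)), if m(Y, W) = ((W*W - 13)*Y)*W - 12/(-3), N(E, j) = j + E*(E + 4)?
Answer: -689037/2 ≈ -3.4452e+5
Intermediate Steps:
N(E, j) = j + E*(4 + E)
m(Y, W) = 4 + W*Y*(-13 + W²) (m(Y, W) = ((W² - 13)*Y)*W - 12*(-⅓) = ((-13 + W²)*Y)*W + 4 = (Y*(-13 + W²))*W + 4 = W*Y*(-13 + W²) + 4 = 4 + W*Y*(-13 + W²))
(478/N(-12, -4))*(-193 + m(10, -19)) = (478/(-4 + (-12)² + 4*(-12)))*(-193 + (4 + 10*(-19)³ - 13*(-19)*10)) = (478/(-4 + 144 - 48))*(-193 + (4 + 10*(-6859) + 2470)) = (478/92)*(-193 + (4 - 68590 + 2470)) = (478*(1/92))*(-193 - 66116) = (239/46)*(-66309) = -689037/2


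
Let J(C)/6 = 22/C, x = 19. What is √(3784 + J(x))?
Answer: 2*√342133/19 ≈ 61.571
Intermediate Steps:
J(C) = 132/C (J(C) = 6*(22/C) = 132/C)
√(3784 + J(x)) = √(3784 + 132/19) = √(72028/19) = 2*√342133/19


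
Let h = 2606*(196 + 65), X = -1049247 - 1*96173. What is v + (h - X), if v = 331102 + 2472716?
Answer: 4629404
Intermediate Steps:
v = 2803818
X = -1145420 (X = -1049247 - 96173 = -1145420)
h = 680166 (h = 2606*261 = 680166)
v + (h - X) = 2803818 + (680166 - 1*(-1145420)) = 2803818 + (680166 + 1145420) = 2803818 + 1825586 = 4629404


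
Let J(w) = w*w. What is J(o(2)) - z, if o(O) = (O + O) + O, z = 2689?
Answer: -2653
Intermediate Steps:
o(O) = 3*O (o(O) = 2*O + O = 3*O)
J(w) = w**2
J(o(2)) - z = (3*2)**2 - 1*2689 = 6**2 - 2689 = 36 - 2689 = -2653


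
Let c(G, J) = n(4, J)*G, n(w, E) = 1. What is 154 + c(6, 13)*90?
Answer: 694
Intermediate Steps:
c(G, J) = G (c(G, J) = 1*G = G)
154 + c(6, 13)*90 = 154 + 6*90 = 154 + 540 = 694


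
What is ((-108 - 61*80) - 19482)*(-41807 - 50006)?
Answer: 2246664110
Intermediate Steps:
((-108 - 61*80) - 19482)*(-41807 - 50006) = ((-108 - 4880) - 19482)*(-91813) = (-4988 - 19482)*(-91813) = -24470*(-91813) = 2246664110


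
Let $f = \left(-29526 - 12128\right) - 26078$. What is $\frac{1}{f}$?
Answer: $- \frac{1}{67732} \approx -1.4764 \cdot 10^{-5}$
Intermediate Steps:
$f = -67732$ ($f = \left(-29526 - 12128\right) - 26078 = -41654 - 26078 = -67732$)
$\frac{1}{f} = \frac{1}{-67732} = - \frac{1}{67732}$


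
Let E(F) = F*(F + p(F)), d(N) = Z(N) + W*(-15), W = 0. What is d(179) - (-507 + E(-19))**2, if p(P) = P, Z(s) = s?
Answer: -46046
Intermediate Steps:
d(N) = N (d(N) = N + 0*(-15) = N + 0 = N)
E(F) = 2*F**2 (E(F) = F*(F + F) = F*(2*F) = 2*F**2)
d(179) - (-507 + E(-19))**2 = 179 - (-507 + 2*(-19)**2)**2 = 179 - (-507 + 2*361)**2 = 179 - (-507 + 722)**2 = 179 - 1*215**2 = 179 - 1*46225 = 179 - 46225 = -46046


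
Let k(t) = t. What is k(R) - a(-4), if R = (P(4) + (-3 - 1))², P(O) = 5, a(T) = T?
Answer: 5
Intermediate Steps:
R = 1 (R = (5 + (-3 - 1))² = (5 - 4)² = 1² = 1)
k(R) - a(-4) = 1 - 1*(-4) = 1 + 4 = 5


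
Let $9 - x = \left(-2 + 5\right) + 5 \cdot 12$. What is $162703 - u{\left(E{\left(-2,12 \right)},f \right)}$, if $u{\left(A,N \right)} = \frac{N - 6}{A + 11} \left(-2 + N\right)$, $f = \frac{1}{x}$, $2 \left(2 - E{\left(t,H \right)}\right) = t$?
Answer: $\frac{6642151847}{40824} \approx 1.627 \cdot 10^{5}$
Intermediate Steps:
$E{\left(t,H \right)} = 2 - \frac{t}{2}$
$x = -54$ ($x = 9 - \left(\left(-2 + 5\right) + 5 \cdot 12\right) = 9 - \left(3 + 60\right) = 9 - 63 = -54$)
$f = - \frac{1}{54}$ ($f = \frac{1}{-54} = - \frac{1}{54} \approx -0.018519$)
$u{\left(A,N \right)} = \frac{\left(-6 + N\right) \left(-2 + N\right)}{11 + A}$ ($u{\left(A,N \right)} = \frac{-6 + N}{11 + A} \left(-2 + N\right) = \frac{\left(-6 + N\right) \left(-2 + N\right)}{11 + A}$)
$162703 - u{\left(E{\left(-2,12 \right)},f \right)} = 162703 - \frac{12 + \left(- \frac{1}{54}\right)^{2} - - \frac{4}{27}}{11 + \left(2 - -1\right)} = 162703 - \frac{12 + \frac{1}{2916} + \frac{4}{27}}{11 + \left(2 + 1\right)} = 162703 - \frac{1}{11 + 3} \cdot \frac{35425}{2916} = 162703 - \frac{1}{14} \cdot \frac{35425}{2916} = 162703 - \frac{35425}{40824} = \frac{6642151847}{40824}$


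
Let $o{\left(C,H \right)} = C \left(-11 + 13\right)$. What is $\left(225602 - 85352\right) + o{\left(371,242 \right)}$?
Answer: $140992$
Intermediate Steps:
$o{\left(C,H \right)} = 2 C$ ($o{\left(C,H \right)} = C 2 = 2 C$)
$\left(225602 - 85352\right) + o{\left(371,242 \right)} = \left(225602 - 85352\right) + 2 \cdot 371 = 140250 + 742 = 140992$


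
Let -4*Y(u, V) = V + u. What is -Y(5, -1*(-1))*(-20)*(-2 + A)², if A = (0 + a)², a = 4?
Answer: -5880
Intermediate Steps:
Y(u, V) = -V/4 - u/4 (Y(u, V) = -(V + u)/4 = -V/4 - u/4)
A = 16 (A = (0 + 4)² = 4² = 16)
-Y(5, -1*(-1))*(-20)*(-2 + A)² = -(-(-1)*(-1)/4 - ¼*5)*(-20)*(-2 + 16)² = -(-¼*1 - 5/4)*(-20)*14² = -(-¼ - 5/4)*(-20)*196 = -(-3/2*(-20))*196 = -30*196 = -1*5880 = -5880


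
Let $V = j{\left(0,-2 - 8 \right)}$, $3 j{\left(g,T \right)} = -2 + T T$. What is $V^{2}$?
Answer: $\frac{9604}{9} \approx 1067.1$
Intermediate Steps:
$j{\left(g,T \right)} = - \frac{2}{3} + \frac{T^{2}}{3}$ ($j{\left(g,T \right)} = \frac{-2 + T T}{3} = \frac{-2 + T^{2}}{3} = - \frac{2}{3} + \frac{T^{2}}{3}$)
$V = \frac{98}{3}$ ($V = - \frac{2}{3} + \frac{\left(-2 - 8\right)^{2}}{3} = - \frac{2}{3} + \frac{\left(-10\right)^{2}}{3} = - \frac{2}{3} + \frac{1}{3} \cdot 100 = - \frac{2}{3} + \frac{100}{3} = \frac{98}{3} \approx 32.667$)
$V^{2} = \left(\frac{98}{3}\right)^{2} = \frac{9604}{9}$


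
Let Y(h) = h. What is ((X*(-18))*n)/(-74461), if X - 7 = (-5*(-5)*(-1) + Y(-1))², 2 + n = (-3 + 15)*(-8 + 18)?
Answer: 1450692/74461 ≈ 19.483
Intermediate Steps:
n = 118 (n = -2 + (-3 + 15)*(-8 + 18) = -2 + 12*10 = -2 + 120 = 118)
X = 683 (X = 7 + (-5*(-5)*(-1) - 1)² = 7 + (25*(-1) - 1)² = 7 + (-25 - 1)² = 7 + (-26)² = 7 + 676 = 683)
((X*(-18))*n)/(-74461) = ((683*(-18))*118)/(-74461) = -12294*118*(-1/74461) = -1450692*(-1/74461) = 1450692/74461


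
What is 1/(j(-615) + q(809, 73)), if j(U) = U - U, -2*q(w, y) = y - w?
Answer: 1/368 ≈ 0.0027174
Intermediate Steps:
q(w, y) = w/2 - y/2 (q(w, y) = -(y - w)/2 = w/2 - y/2)
j(U) = 0
1/(j(-615) + q(809, 73)) = 1/(0 + ((1/2)*809 - 1/2*73)) = 1/(0 + (809/2 - 73/2)) = 1/(0 + 368) = 1/368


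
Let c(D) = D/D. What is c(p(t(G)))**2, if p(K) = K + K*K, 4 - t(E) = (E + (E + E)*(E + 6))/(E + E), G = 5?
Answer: 1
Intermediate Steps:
t(E) = 4 - (E + 2*E*(6 + E))/(2*E) (t(E) = 4 - (E + (E + E)*(E + 6))/(E + E) = 4 - (E + (2*E)*(6 + E))/(2*E) = 4 - (E + 2*E*(6 + E))*1/(2*E) = 4 - (E + 2*E*(6 + E))/(2*E))
p(K) = K + K**2
c(D) = 1
c(p(t(G)))**2 = 1**2 = 1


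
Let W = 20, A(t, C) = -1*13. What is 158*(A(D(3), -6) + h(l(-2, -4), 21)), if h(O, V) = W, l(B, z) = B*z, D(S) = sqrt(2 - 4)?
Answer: 1106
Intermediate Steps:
D(S) = I*sqrt(2) (D(S) = sqrt(-2) = I*sqrt(2))
A(t, C) = -13
h(O, V) = 20
158*(A(D(3), -6) + h(l(-2, -4), 21)) = 158*(-13 + 20) = 158*7 = 1106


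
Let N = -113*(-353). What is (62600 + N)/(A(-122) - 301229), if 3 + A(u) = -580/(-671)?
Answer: -22923373/67375364 ≈ -0.34023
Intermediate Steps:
A(u) = -1433/671 (A(u) = -3 - 580/(-671) = -3 - 580*(-1/671) = -3 + 580/671 = -1433/671)
N = 39889
(62600 + N)/(A(-122) - 301229) = (62600 + 39889)/(-1433/671 - 301229) = 102489/(-202126092/671) = 102489*(-671/202126092) = -22923373/67375364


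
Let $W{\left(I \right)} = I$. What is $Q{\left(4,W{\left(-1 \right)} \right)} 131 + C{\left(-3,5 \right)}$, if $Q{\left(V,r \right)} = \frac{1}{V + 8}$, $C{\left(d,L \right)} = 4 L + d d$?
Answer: $\frac{479}{12} \approx 39.917$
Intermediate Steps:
$C{\left(d,L \right)} = d^{2} + 4 L$ ($C{\left(d,L \right)} = 4 L + d^{2} = d^{2} + 4 L$)
$Q{\left(V,r \right)} = \frac{1}{8 + V}$
$Q{\left(4,W{\left(-1 \right)} \right)} 131 + C{\left(-3,5 \right)} = \frac{1}{8 + 4} \cdot 131 + \left(\left(-3\right)^{2} + 4 \cdot 5\right) = \frac{1}{12} \cdot 131 + \left(9 + 20\right) = \frac{1}{12} \cdot 131 + 29 = \frac{131}{12} + 29 = \frac{479}{12}$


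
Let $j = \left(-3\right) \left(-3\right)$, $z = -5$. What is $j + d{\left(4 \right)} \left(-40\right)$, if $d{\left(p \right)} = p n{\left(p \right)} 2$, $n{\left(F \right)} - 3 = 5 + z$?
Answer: $-951$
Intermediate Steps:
$n{\left(F \right)} = 3$ ($n{\left(F \right)} = 3 + \left(5 - 5\right) = 3 + 0 = 3$)
$j = 9$
$d{\left(p \right)} = 6 p$ ($d{\left(p \right)} = p 3 \cdot 2 = 3 p 2 = 6 p$)
$j + d{\left(4 \right)} \left(-40\right) = 9 + 6 \cdot 4 \left(-40\right) = 9 + 24 \left(-40\right) = 9 - 960 = -951$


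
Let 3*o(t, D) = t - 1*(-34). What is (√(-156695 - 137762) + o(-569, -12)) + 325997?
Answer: 977456/3 + I*√294457 ≈ 3.2582e+5 + 542.64*I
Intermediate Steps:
o(t, D) = 34/3 + t/3 (o(t, D) = (t - 1*(-34))/3 = (t + 34)/3 = (34 + t)/3 = 34/3 + t/3)
(√(-156695 - 137762) + o(-569, -12)) + 325997 = (√(-156695 - 137762) + (34/3 + (⅓)*(-569))) + 325997 = (√(-294457) + (34/3 - 569/3)) + 325997 = (I*√294457 - 535/3) + 325997 = (-535/3 + I*√294457) + 325997 = 977456/3 + I*√294457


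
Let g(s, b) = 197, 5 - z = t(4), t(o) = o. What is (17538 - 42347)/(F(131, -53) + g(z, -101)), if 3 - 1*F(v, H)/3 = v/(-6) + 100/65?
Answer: -645034/6939 ≈ -92.958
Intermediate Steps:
F(v, H) = 57/13 + v/2 (F(v, H) = 9 - 3*(v/(-6) + 100/65) = 9 - 3*(v*(-1/6) + 100*(1/65)) = 9 - 3*(-v/6 + 20/13) = 9 - 3*(20/13 - v/6) = 9 + (-60/13 + v/2) = 57/13 + v/2)
z = 1 (z = 5 - 1*4 = 5 - 4 = 1)
(17538 - 42347)/(F(131, -53) + g(z, -101)) = (17538 - 42347)/((57/13 + (1/2)*131) + 197) = -24809/((57/13 + 131/2) + 197) = -24809/(1817/26 + 197) = -24809/6939/26 = -24809*26/6939 = -645034/6939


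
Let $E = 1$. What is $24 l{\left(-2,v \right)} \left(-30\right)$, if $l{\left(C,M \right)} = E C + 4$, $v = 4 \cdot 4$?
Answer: $-1440$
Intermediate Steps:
$v = 16$
$l{\left(C,M \right)} = 4 + C$ ($l{\left(C,M \right)} = 1 C + 4 = C + 4 = 4 + C$)
$24 l{\left(-2,v \right)} \left(-30\right) = 24 \left(4 - 2\right) \left(-30\right) = 24 \cdot 2 \left(-30\right) = 48 \left(-30\right) = -1440$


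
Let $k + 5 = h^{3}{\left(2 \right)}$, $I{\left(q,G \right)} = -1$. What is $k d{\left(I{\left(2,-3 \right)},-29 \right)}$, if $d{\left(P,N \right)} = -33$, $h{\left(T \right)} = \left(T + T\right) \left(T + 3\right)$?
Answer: $-263835$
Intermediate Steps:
$h{\left(T \right)} = 2 T \left(3 + T\right)$
$k = 7995$ ($k = -5 + \left(2 \cdot 2 \left(3 + 2\right)\right)^{3} = -5 + \left(2 \cdot 2 \cdot 5\right)^{3} = -5 + 20^{3} = -5 + 8000 = 7995$)
$k d{\left(I{\left(2,-3 \right)},-29 \right)} = 7995 \left(-33\right) = -263835$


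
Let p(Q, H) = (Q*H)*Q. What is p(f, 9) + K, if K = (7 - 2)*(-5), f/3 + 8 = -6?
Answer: 15851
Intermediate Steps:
f = -42 (f = -24 + 3*(-6) = -24 - 18 = -42)
p(Q, H) = H*Q² (p(Q, H) = (H*Q)*Q = H*Q²)
K = -25 (K = 5*(-5) = -25)
p(f, 9) + K = 9*(-42)² - 25 = 9*1764 - 25 = 15876 - 25 = 15851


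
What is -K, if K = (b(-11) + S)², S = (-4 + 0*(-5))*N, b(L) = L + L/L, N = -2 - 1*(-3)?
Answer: -196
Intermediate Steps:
N = 1 (N = -2 + 3 = 1)
b(L) = 1 + L (b(L) = L + 1 = 1 + L)
S = -4 (S = (-4 + 0*(-5))*1 = (-4 + 0)*1 = -4*1 = -4)
K = 196 (K = ((1 - 11) - 4)² = (-10 - 4)² = (-14)² = 196)
-K = -1*196 = -196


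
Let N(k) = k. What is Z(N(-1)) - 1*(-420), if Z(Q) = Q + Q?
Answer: 418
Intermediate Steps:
Z(Q) = 2*Q
Z(N(-1)) - 1*(-420) = 2*(-1) - 1*(-420) = -2 + 420 = 418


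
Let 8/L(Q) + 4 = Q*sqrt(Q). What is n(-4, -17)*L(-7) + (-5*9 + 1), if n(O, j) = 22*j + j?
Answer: -3284/359 - 21896*I*sqrt(7)/359 ≈ -9.1476 - 161.37*I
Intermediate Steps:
n(O, j) = 23*j
L(Q) = 8/(-4 + Q**(3/2)) (L(Q) = 8/(-4 + Q*sqrt(Q)) = 8/(-4 + Q**(3/2)))
n(-4, -17)*L(-7) + (-5*9 + 1) = (23*(-17))*(8/(-4 + (-7)**(3/2))) + (-5*9 + 1) = -3128/(-4 - 7*I*sqrt(7)) + (-45 + 1) = -3128/(-4 - 7*I*sqrt(7)) - 44 = -44 - 3128/(-4 - 7*I*sqrt(7))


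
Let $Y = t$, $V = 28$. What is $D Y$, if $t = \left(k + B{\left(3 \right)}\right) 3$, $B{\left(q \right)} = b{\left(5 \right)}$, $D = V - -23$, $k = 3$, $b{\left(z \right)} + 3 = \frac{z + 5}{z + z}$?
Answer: $153$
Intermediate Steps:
$b{\left(z \right)} = -3 + \frac{5 + z}{2 z}$ ($b{\left(z \right)} = -3 + \frac{z + 5}{z + z} = -3 + \frac{5 + z}{2 z}$)
$D = 51$ ($D = 28 - -23 = 28 + 23 = 51$)
$B{\left(q \right)} = -2$ ($B{\left(q \right)} = \frac{5 \left(1 - 5\right)}{2 \cdot 5} = \frac{5}{2} \cdot \frac{1}{5} \left(1 - 5\right) = \frac{5}{2} \cdot \frac{1}{5} \left(-4\right) = -2$)
$t = 3$ ($t = \left(3 - 2\right) 3 = 1 \cdot 3 = 3$)
$Y = 3$
$D Y = 51 \cdot 3 = 153$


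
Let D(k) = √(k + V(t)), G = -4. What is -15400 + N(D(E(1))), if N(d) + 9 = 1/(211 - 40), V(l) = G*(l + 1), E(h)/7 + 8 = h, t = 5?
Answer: -2634938/171 ≈ -15409.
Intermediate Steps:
E(h) = -56 + 7*h
V(l) = -4 - 4*l (V(l) = -4*(l + 1) = -4*(1 + l) = -4 - 4*l)
D(k) = √(-24 + k) (D(k) = √(k + (-4 - 4*5)) = √(k + (-4 - 20)) = √(k - 24) = √(-24 + k))
N(d) = -1538/171 (N(d) = -9 + 1/(211 - 40) = -9 + 1/171 = -1538/171)
-15400 + N(D(E(1))) = -15400 - 1538/171 = -2634938/171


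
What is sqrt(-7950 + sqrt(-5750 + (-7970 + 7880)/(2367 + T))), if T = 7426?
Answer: sqrt(-762427649550 + 39172*I*sqrt(34465141445))/9793 ≈ 0.42522 + 89.164*I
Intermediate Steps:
sqrt(-7950 + sqrt(-5750 + (-7970 + 7880)/(2367 + T))) = sqrt(-7950 + sqrt(-5750 + (-7970 + 7880)/(2367 + 7426))) = sqrt(-7950 + sqrt(-5750 - 90/9793)) = sqrt(-7950 + sqrt(-56309840/9793)) = sqrt(-7950 + 4*I*sqrt(34465141445)/9793)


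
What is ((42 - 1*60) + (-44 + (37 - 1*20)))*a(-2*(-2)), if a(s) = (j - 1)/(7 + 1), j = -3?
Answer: 45/2 ≈ 22.500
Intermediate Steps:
a(s) = -1/2 (a(s) = (-3 - 1)/(7 + 1) = -4/8 = -4*1/8 = -1/2)
((42 - 1*60) + (-44 + (37 - 1*20)))*a(-2*(-2)) = ((42 - 1*60) + (-44 + (37 - 1*20)))*(-1/2) = ((42 - 60) + (-44 + (37 - 20)))*(-1/2) = (-18 + (-44 + 17))*(-1/2) = (-18 - 27)*(-1/2) = -45*(-1/2) = 45/2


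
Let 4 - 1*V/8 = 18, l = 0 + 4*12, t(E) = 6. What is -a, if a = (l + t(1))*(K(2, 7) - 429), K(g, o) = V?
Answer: 29214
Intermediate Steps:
l = 48 (l = 0 + 48 = 48)
V = -112 (V = 32 - 8*18 = 32 - 144 = -112)
K(g, o) = -112
a = -29214 (a = (48 + 6)*(-112 - 429) = 54*(-541) = -29214)
-a = -1*(-29214) = 29214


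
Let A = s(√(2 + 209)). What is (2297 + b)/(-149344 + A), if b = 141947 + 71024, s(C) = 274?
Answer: -35878/24845 ≈ -1.4441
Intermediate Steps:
A = 274
b = 212971
(2297 + b)/(-149344 + A) = (2297 + 212971)/(-149344 + 274) = 215268/(-149070) = 215268*(-1/149070) = -35878/24845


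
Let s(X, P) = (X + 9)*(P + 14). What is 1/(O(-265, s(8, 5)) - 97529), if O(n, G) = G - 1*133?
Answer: -1/97339 ≈ -1.0273e-5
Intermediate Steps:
s(X, P) = (9 + X)*(14 + P)
O(n, G) = -133 + G (O(n, G) = G - 133 = -133 + G)
1/(O(-265, s(8, 5)) - 97529) = 1/((-133 + (126 + 9*5 + 14*8 + 5*8)) - 97529) = 1/((-133 + (126 + 45 + 112 + 40)) - 97529) = 1/((-133 + 323) - 97529) = 1/(190 - 97529) = 1/(-97339) = -1/97339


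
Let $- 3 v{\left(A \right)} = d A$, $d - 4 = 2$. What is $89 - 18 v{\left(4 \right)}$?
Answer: $233$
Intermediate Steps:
$d = 6$ ($d = 4 + 2 = 6$)
$v{\left(A \right)} = - 2 A$ ($v{\left(A \right)} = - \frac{6 A}{3} = - 2 A$)
$89 - 18 v{\left(4 \right)} = 89 - 18 \left(\left(-2\right) 4\right) = 89 - -144 = 89 + 144 = 233$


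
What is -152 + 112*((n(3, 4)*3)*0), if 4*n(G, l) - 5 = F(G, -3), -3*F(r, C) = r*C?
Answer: -152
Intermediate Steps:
F(r, C) = -C*r/3 (F(r, C) = -r*C/3 = -C*r/3)
n(G, l) = 5/4 + G/4 (n(G, l) = 5/4 + (-⅓*(-3)*G)/4 = 5/4 + G/4)
-152 + 112*((n(3, 4)*3)*0) = -152 + 112*(((5/4 + (¼)*3)*3)*0) = -152 + 112*(((5/4 + ¾)*3)*0) = -152 + 112*((2*3)*0) = -152 + 112*(6*0) = -152 + 112*0 = -152 + 0 = -152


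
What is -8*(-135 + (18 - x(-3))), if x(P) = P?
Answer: 912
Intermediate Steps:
-8*(-135 + (18 - x(-3))) = -8*(-135 + (18 - 1*(-3))) = -8*(-135 + (18 + 3)) = -8*(-135 + 21) = -8*(-114) = 912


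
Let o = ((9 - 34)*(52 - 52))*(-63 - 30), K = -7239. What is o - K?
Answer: 7239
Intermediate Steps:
o = 0 (o = -25*0*(-93) = 0*(-93) = 0)
o - K = 0 - 1*(-7239) = 0 + 7239 = 7239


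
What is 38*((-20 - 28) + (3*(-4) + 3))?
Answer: -2166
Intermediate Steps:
38*((-20 - 28) + (3*(-4) + 3)) = 38*(-48 + (-12 + 3)) = 38*(-48 - 9) = 38*(-57) = -2166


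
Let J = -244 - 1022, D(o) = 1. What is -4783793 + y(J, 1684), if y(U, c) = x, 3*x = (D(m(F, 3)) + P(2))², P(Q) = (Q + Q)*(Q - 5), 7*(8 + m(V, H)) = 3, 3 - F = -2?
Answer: -14351258/3 ≈ -4.7838e+6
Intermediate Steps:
F = 5 (F = 3 - 1*(-2) = 3 + 2 = 5)
m(V, H) = -53/7 (m(V, H) = -8 + (⅐)*3 = -8 + 3/7 = -53/7)
J = -1266
P(Q) = 2*Q*(-5 + Q) (P(Q) = (2*Q)*(-5 + Q) = 2*Q*(-5 + Q))
x = 121/3 (x = (1 + 2*2*(-5 + 2))²/3 = (1 + 2*2*(-3))²/3 = (1 - 12)²/3 = (⅓)*(-11)² = (⅓)*121 = 121/3 ≈ 40.333)
y(U, c) = 121/3
-4783793 + y(J, 1684) = -4783793 + 121/3 = -14351258/3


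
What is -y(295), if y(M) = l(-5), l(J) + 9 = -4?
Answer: 13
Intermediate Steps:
l(J) = -13 (l(J) = -9 - 4 = -13)
y(M) = -13
-y(295) = -1*(-13) = 13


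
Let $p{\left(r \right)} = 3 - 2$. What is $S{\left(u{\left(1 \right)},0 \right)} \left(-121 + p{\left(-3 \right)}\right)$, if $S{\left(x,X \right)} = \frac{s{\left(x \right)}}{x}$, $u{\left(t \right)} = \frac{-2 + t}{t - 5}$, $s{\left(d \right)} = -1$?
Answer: $480$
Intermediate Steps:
$u{\left(t \right)} = \frac{-2 + t}{-5 + t}$
$S{\left(x,X \right)} = - \frac{1}{x}$
$p{\left(r \right)} = 1$ ($p{\left(r \right)} = 3 - 2 = 1$)
$S{\left(u{\left(1 \right)},0 \right)} \left(-121 + p{\left(-3 \right)}\right) = - \frac{1}{\frac{1}{-5 + 1} \left(-2 + 1\right)} \left(-121 + 1\right) = - \frac{1}{\frac{1}{-4} \left(-1\right)} \left(-120\right) = - \frac{1}{\left(- \frac{1}{4}\right) \left(-1\right)} \left(-120\right) = - \frac{1}{\frac{1}{4}} \left(-120\right) = \left(-1\right) 4 \left(-120\right) = \left(-4\right) \left(-120\right) = 480$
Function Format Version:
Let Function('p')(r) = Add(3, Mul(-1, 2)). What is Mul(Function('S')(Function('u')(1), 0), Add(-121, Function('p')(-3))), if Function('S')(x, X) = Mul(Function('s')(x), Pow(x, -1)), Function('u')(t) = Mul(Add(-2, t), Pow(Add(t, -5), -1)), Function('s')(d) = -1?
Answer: 480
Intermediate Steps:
Function('u')(t) = Mul(Pow(Add(-5, t), -1), Add(-2, t)) (Function('u')(t) = Mul(Add(-2, t), Pow(Add(-5, t), -1)) = Mul(Pow(Add(-5, t), -1), Add(-2, t)))
Function('S')(x, X) = Mul(-1, Pow(x, -1))
Function('p')(r) = 1 (Function('p')(r) = Add(3, -2) = 1)
Mul(Function('S')(Function('u')(1), 0), Add(-121, Function('p')(-3))) = Mul(Mul(-1, Pow(Mul(Pow(Add(-5, 1), -1), Add(-2, 1)), -1)), Add(-121, 1)) = Mul(Mul(-1, Pow(Mul(Pow(-4, -1), -1), -1)), -120) = Mul(Mul(-1, Pow(Mul(Rational(-1, 4), -1), -1)), -120) = Mul(Mul(-1, Pow(Rational(1, 4), -1)), -120) = Mul(Mul(-1, 4), -120) = Mul(-4, -120) = 480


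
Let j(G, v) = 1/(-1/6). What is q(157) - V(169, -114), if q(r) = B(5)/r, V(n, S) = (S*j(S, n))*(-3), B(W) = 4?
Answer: 322168/157 ≈ 2052.0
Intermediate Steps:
j(G, v) = -6 (j(G, v) = 1/(-1*⅙) = 1/(-⅙) = -6)
V(n, S) = 18*S (V(n, S) = (S*(-6))*(-3) = -6*S*(-3) = 18*S)
q(r) = 4/r
q(157) - V(169, -114) = 4/157 - 18*(-114) = 4*(1/157) - 1*(-2052) = 4/157 + 2052 = 322168/157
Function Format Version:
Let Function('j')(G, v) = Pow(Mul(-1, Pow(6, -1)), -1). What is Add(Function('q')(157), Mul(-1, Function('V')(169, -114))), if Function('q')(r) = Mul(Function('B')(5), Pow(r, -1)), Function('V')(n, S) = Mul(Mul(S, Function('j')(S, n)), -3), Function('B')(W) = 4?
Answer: Rational(322168, 157) ≈ 2052.0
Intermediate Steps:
Function('j')(G, v) = -6 (Function('j')(G, v) = Pow(Mul(-1, Rational(1, 6)), -1) = Pow(Rational(-1, 6), -1) = -6)
Function('V')(n, S) = Mul(18, S) (Function('V')(n, S) = Mul(Mul(S, -6), -3) = Mul(Mul(-6, S), -3) = Mul(18, S))
Function('q')(r) = Mul(4, Pow(r, -1))
Add(Function('q')(157), Mul(-1, Function('V')(169, -114))) = Add(Mul(4, Pow(157, -1)), Mul(-1, Mul(18, -114))) = Add(Mul(4, Rational(1, 157)), Mul(-1, -2052)) = Add(Rational(4, 157), 2052) = Rational(322168, 157)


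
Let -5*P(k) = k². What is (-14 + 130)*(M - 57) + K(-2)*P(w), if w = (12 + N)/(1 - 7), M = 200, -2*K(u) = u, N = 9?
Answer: 331711/20 ≈ 16586.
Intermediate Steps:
K(u) = -u/2
w = -7/2 (w = (12 + 9)/(1 - 7) = 21/(-6) = 21*(-⅙) = -7/2 ≈ -3.5000)
P(k) = -k²/5
(-14 + 130)*(M - 57) + K(-2)*P(w) = (-14 + 130)*(200 - 57) + (-½*(-2))*(-(-7/2)²/5) = 116*143 + 1*(-⅕*49/4) = 16588 + 1*(-49/20) = 16588 - 49/20 = 331711/20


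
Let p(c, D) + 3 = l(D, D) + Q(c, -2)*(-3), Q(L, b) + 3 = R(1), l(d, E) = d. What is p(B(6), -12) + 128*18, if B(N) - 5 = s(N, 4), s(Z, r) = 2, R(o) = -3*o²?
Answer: 2307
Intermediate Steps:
Q(L, b) = -6 (Q(L, b) = -3 - 3*1² = -3 - 3*1 = -3 - 3 = -6)
B(N) = 7 (B(N) = 5 + 2 = 7)
p(c, D) = 15 + D (p(c, D) = -3 + (D - 6*(-3)) = -3 + (D + 18) = -3 + (18 + D) = 15 + D)
p(B(6), -12) + 128*18 = (15 - 12) + 128*18 = 3 + 2304 = 2307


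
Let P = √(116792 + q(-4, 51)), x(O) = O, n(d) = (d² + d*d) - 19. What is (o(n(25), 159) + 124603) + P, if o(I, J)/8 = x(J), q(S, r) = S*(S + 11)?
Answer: 125875 + 2*√29191 ≈ 1.2622e+5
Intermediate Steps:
q(S, r) = S*(11 + S)
n(d) = -19 + 2*d² (n(d) = (d² + d²) - 19 = 2*d² - 19 = -19 + 2*d²)
o(I, J) = 8*J
P = 2*√29191 (P = √(116792 - 4*(11 - 4)) = √(116792 - 4*7) = √(116792 - 28) = √116764 = 2*√29191 ≈ 341.71)
(o(n(25), 159) + 124603) + P = (8*159 + 124603) + 2*√29191 = (1272 + 124603) + 2*√29191 = 125875 + 2*√29191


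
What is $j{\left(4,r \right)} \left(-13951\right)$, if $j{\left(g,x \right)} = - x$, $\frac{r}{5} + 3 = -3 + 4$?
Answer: $-139510$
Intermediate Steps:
$r = -10$ ($r = -15 + 5 \left(-3 + 4\right) = -15 + 5 \cdot 1 = -15 + 5 = -10$)
$j{\left(4,r \right)} \left(-13951\right) = \left(-1\right) \left(-10\right) \left(-13951\right) = 10 \left(-13951\right) = -139510$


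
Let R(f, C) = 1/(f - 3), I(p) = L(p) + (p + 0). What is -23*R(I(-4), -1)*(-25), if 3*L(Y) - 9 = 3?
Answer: -575/3 ≈ -191.67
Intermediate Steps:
L(Y) = 4 (L(Y) = 3 + (⅓)*3 = 3 + 1 = 4)
I(p) = 4 + p (I(p) = 4 + (p + 0) = 4 + p)
R(f, C) = 1/(-3 + f)
-23*R(I(-4), -1)*(-25) = -23/(-3 + (4 - 4))*(-25) = -23/(-3 + 0)*(-25) = -23/(-3)*(-25) = -23*(-⅓)*(-25) = (23/3)*(-25) = -575/3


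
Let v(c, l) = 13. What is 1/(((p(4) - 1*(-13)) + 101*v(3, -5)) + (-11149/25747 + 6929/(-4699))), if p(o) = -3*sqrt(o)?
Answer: 120985153/159469611846 ≈ 0.00075867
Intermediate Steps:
1/(((p(4) - 1*(-13)) + 101*v(3, -5)) + (-11149/25747 + 6929/(-4699))) = 1/(((-3*sqrt(4) - 1*(-13)) + 101*13) + (-11149/25747 + 6929/(-4699))) = 1/(((-3*2 + 13) + 1313) + (-11149*1/25747 + 6929*(-1/4699))) = 1/(((-6 + 13) + 1313) + (-11149/25747 - 6929/4699)) = 1/((7 + 1313) - 230790114/120985153) = 1/(1320 - 230790114/120985153) = 1/(159469611846/120985153) = 120985153/159469611846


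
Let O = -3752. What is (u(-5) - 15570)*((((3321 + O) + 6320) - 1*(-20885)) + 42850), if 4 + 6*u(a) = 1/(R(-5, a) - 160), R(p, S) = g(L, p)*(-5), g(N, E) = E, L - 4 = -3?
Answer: -48784148188/45 ≈ -1.0841e+9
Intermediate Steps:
L = 1 (L = 4 - 3 = 1)
R(p, S) = -5*p (R(p, S) = p*(-5) = -5*p)
u(a) = -541/810 (u(a) = -2/3 + 1/(6*(-5*(-5) - 160)) = -2/3 + 1/(6*(25 - 160)) = -2/3 + (1/6)/(-135) = -2/3 + (1/6)*(-1/135) = -2/3 - 1/810 = -541/810)
(u(-5) - 15570)*((((3321 + O) + 6320) - 1*(-20885)) + 42850) = (-541/810 - 15570)*((((3321 - 3752) + 6320) - 1*(-20885)) + 42850) = -12612241*(((-431 + 6320) + 20885) + 42850)/810 = -12612241*((5889 + 20885) + 42850)/810 = -12612241*(26774 + 42850)/810 = -12612241/810*69624 = -48784148188/45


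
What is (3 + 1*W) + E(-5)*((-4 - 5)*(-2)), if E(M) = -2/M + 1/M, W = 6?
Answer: 63/5 ≈ 12.600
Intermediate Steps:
E(M) = -1/M (E(M) = -2/M + 1/M = -1/M)
(3 + 1*W) + E(-5)*((-4 - 5)*(-2)) = (3 + 1*6) + (-1/(-5))*((-4 - 5)*(-2)) = (3 + 6) + (-1*(-⅕))*(-9*(-2)) = 9 + (⅕)*18 = 9 + 18/5 = 63/5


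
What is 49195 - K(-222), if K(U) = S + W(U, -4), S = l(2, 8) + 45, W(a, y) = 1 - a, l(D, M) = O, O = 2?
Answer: 48925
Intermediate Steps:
l(D, M) = 2
S = 47 (S = 2 + 45 = 47)
K(U) = 48 - U (K(U) = 47 + (1 - U) = 48 - U)
49195 - K(-222) = 49195 - (48 - 1*(-222)) = 49195 - (48 + 222) = 49195 - 1*270 = 49195 - 270 = 48925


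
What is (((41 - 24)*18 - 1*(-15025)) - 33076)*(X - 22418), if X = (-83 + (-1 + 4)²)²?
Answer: 300635790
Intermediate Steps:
X = 5476 (X = (-83 + 3²)² = (-83 + 9)² = (-74)² = 5476)
(((41 - 24)*18 - 1*(-15025)) - 33076)*(X - 22418) = (((41 - 24)*18 - 1*(-15025)) - 33076)*(5476 - 22418) = ((17*18 + 15025) - 33076)*(-16942) = ((306 + 15025) - 33076)*(-16942) = (15331 - 33076)*(-16942) = -17745*(-16942) = 300635790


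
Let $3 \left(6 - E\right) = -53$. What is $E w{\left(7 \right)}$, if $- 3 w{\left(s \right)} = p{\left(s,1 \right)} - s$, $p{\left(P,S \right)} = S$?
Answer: $\frac{142}{3} \approx 47.333$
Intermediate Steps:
$E = \frac{71}{3}$ ($E = 6 - - \frac{53}{3} = 6 + \frac{53}{3} = \frac{71}{3} \approx 23.667$)
$w{\left(s \right)} = - \frac{1}{3} + \frac{s}{3}$ ($w{\left(s \right)} = - \frac{1 - s}{3} = - \frac{1}{3} + \frac{s}{3}$)
$E w{\left(7 \right)} = \frac{71 \left(- \frac{1}{3} + \frac{1}{3} \cdot 7\right)}{3} = \frac{71 \left(- \frac{1}{3} + \frac{7}{3}\right)}{3} = \frac{71}{3} \cdot 2 = \frac{142}{3}$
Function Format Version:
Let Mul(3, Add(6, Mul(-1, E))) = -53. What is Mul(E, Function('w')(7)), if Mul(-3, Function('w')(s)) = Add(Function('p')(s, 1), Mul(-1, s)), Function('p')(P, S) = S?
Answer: Rational(142, 3) ≈ 47.333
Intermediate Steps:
E = Rational(71, 3) (E = Add(6, Mul(Rational(-1, 3), -53)) = Add(6, Rational(53, 3)) = Rational(71, 3) ≈ 23.667)
Function('w')(s) = Add(Rational(-1, 3), Mul(Rational(1, 3), s)) (Function('w')(s) = Mul(Rational(-1, 3), Add(1, Mul(-1, s))) = Add(Rational(-1, 3), Mul(Rational(1, 3), s)))
Mul(E, Function('w')(7)) = Mul(Rational(71, 3), Add(Rational(-1, 3), Mul(Rational(1, 3), 7))) = Mul(Rational(71, 3), Add(Rational(-1, 3), Rational(7, 3))) = Mul(Rational(71, 3), 2) = Rational(142, 3)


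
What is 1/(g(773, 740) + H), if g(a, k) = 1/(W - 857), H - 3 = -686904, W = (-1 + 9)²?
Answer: -793/544712494 ≈ -1.4558e-6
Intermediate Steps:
W = 64 (W = 8² = 64)
H = -686901 (H = 3 - 686904 = -686901)
g(a, k) = -1/793 (g(a, k) = 1/(64 - 857) = 1/(-793) = -1/793)
1/(g(773, 740) + H) = 1/(-1/793 - 686901) = 1/(-544712494/793) = -793/544712494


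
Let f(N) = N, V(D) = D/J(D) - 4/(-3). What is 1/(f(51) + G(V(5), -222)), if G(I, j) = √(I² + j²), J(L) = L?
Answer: -459/420196 + 3*√443605/420196 ≈ 0.0036628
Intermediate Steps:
V(D) = 7/3 (V(D) = D/D - 4/(-3) = 1 - 4*(-⅓) = 1 + 4/3 = 7/3)
1/(f(51) + G(V(5), -222)) = 1/(51 + √((7/3)² + (-222)²)) = 1/(51 + √(49/9 + 49284)) = 1/(51 + √(443605/9)) = 1/(51 + √443605/3)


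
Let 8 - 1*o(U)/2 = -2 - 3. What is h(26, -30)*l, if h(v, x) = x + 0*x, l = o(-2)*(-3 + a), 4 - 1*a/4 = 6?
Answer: 8580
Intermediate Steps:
a = -8 (a = 16 - 4*6 = 16 - 24 = -8)
o(U) = 26 (o(U) = 16 - 2*(-2 - 3) = 16 - 2*(-5) = 16 + 10 = 26)
l = -286 (l = 26*(-3 - 8) = 26*(-11) = -286)
h(v, x) = x (h(v, x) = x + 0 = x)
h(26, -30)*l = -30*(-286) = 8580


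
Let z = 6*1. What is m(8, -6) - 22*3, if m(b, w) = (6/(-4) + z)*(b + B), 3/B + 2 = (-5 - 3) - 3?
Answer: -807/26 ≈ -31.038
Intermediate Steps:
z = 6
B = -3/13 (B = 3/(-2 + ((-5 - 3) - 3)) = 3/(-2 + (-8 - 3)) = 3/(-2 - 11) = 3/(-13) = 3*(-1/13) = -3/13 ≈ -0.23077)
m(b, w) = -27/26 + 9*b/2 (m(b, w) = (6/(-4) + 6)*(b - 3/13) = (6*(-1/4) + 6)*(-3/13 + b) = (-3/2 + 6)*(-3/13 + b) = 9*(-3/13 + b)/2 = -27/26 + 9*b/2)
m(8, -6) - 22*3 = (-27/26 + (9/2)*8) - 22*3 = (-27/26 + 36) - 66 = 909/26 - 66 = -807/26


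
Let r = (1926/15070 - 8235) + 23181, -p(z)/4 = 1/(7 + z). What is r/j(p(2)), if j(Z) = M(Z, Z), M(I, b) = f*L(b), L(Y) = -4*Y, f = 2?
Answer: 1013571657/241120 ≈ 4203.6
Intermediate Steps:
p(z) = -4/(7 + z)
M(I, b) = -8*b (M(I, b) = 2*(-4*b) = -8*b)
r = 112619073/7535 (r = (1926*(1/15070) - 8235) + 23181 = (963/7535 - 8235) + 23181 = -62049762/7535 + 23181 = 112619073/7535 ≈ 14946.)
j(Z) = -8*Z
r/j(p(2)) = 112619073/(7535*((-(-32)/(7 + 2)))) = 112619073/(7535*((-(-32)/9))) = 112619073/(7535*((-8*(-4/9)))) = 112619073/(7535*(32/9)) = (112619073/7535)*(9/32) = 1013571657/241120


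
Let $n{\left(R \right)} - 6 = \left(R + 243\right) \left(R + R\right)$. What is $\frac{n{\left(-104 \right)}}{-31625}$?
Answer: $\frac{28906}{31625} \approx 0.91402$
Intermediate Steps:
$n{\left(R \right)} = 6 + 2 R \left(243 + R\right)$ ($n{\left(R \right)} = 6 + \left(R + 243\right) \left(R + R\right) = 6 + \left(243 + R\right) 2 R = 6 + 2 R \left(243 + R\right)$)
$\frac{n{\left(-104 \right)}}{-31625} = \frac{6 + 2 \left(-104\right)^{2} + 486 \left(-104\right)}{-31625} = \left(6 + 2 \cdot 10816 - 50544\right) \left(- \frac{1}{31625}\right) = \left(6 + 21632 - 50544\right) \left(- \frac{1}{31625}\right) = \left(-28906\right) \left(- \frac{1}{31625}\right) = \frac{28906}{31625}$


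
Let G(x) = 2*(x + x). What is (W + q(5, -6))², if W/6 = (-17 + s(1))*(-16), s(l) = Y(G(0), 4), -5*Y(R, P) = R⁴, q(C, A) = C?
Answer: 2679769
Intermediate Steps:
G(x) = 4*x (G(x) = 2*(2*x) = 4*x)
Y(R, P) = -R⁴/5
s(l) = 0 (s(l) = -(4*0)⁴/5 = -⅕*0⁴ = -⅕*0 = 0)
W = 1632 (W = 6*((-17 + 0)*(-16)) = 6*(-17*(-16)) = 6*272 = 1632)
(W + q(5, -6))² = (1632 + 5)² = 1637² = 2679769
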